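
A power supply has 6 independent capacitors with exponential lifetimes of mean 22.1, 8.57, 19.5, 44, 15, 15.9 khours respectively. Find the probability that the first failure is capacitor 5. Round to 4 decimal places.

Rates: λ_i = 1/mean_i → 0.0452489, 0.116686, 0.0512821, 0.0227273, 0.0666667, 0.0628931; Σλ = 0.365504.
P(capacitor 5 first) = λ_5/Σλ = 0.0666667/0.365504 ≈ 0.1824.

0.1824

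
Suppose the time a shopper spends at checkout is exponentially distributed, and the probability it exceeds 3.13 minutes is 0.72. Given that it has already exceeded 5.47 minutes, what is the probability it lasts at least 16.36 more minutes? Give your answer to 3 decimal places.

0.180

From e^(−λ·3.13) = 0.72, λ = −ln(0.72)/3.13 = 0.104953.
Memoryless: P(X > 5.47+16.36 | X > 5.47) = P(X > 16.36) = e^(−0.104953·16.36) ≈ 0.180.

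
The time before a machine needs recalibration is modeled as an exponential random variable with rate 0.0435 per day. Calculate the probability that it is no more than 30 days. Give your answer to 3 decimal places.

P(X ≤ 30) = 1 − e^(−λ·30) = 1 − e^(−1.305) ≈ 0.729.

0.729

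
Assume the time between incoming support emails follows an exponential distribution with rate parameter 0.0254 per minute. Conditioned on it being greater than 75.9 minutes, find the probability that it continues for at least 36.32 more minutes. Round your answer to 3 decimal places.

0.398

The exponential is memoryless, so the remaining time is again Exp(λ): the condition X > 75.9 is irrelevant.
P(X > 36.32) = e^(−0.92253) ≈ 0.398.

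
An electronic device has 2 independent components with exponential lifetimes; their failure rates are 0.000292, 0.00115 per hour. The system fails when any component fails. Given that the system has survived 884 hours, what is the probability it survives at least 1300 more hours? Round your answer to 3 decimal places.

Time to first failure ~ Exp(Σλ) with Σλ = 0.001442.
By memorylessness, P(T > 884+1300 | T > 884) = P(T > 1300) = e^(−0.001442·1300) ≈ 0.153.

0.153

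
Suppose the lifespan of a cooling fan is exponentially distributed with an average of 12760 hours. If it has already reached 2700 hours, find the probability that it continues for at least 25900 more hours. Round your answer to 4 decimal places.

0.1314

The rate is λ = 1/12760 = 0.0000783699 per hour.
P(X > s+t | X > s) = e^(−λ(s+t))/e^(−λs) = e^(−λt), independent of s = 2700.
P(X > 25900) = e^(−2.0298) ≈ 0.1314.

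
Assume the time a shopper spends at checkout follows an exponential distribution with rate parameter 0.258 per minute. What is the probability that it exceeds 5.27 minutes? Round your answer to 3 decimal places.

P(X > 5.27) = e^(−λ·5.27) = e^(−1.3597) ≈ 0.257.

0.257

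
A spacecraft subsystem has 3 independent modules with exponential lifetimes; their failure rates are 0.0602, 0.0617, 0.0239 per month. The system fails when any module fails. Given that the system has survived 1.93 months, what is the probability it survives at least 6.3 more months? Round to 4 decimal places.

Time to first failure ~ Exp(Σλ) with Σλ = 0.1458.
By memorylessness, P(T > 1.93+6.3 | T > 1.93) = P(T > 6.3) = e^(−0.1458·6.3) ≈ 0.3991.

0.3991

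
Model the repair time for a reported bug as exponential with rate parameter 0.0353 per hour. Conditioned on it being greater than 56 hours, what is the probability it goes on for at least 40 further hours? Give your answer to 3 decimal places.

0.244

The exponential is memoryless, so the remaining time is again Exp(λ): the condition X > 56 is irrelevant.
P(X > 40) = e^(−1.412) ≈ 0.244.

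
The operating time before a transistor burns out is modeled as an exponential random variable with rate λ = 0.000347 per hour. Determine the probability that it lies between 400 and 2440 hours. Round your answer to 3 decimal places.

P(400 < X < 2440) = e^(−λ·400) − e^(−λ·2440) = 0.87040 − 0.42884 ≈ 0.442.

0.442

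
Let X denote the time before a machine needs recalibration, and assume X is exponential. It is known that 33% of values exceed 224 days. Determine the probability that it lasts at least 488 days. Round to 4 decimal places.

0.0893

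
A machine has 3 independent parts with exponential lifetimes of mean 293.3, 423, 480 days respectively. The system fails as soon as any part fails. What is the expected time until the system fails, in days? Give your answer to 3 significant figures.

The first failure time is exponential with rate Σλ_i = 1/293.3 + 1/423 + 1/480 = 0.00785688 per day.
E[min] = 1/Σλ = 1/0.00785688 = 127.277 days.

127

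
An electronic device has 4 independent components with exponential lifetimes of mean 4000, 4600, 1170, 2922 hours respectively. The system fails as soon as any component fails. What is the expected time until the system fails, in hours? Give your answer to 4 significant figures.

The first failure time is exponential with rate Σλ_i = 1/4000 + 1/4600 + 1/1170 + 1/2922 = 0.00166432 per hour.
E[min] = 1/Σλ = 1/0.00166432 = 600.845 hours.

600.8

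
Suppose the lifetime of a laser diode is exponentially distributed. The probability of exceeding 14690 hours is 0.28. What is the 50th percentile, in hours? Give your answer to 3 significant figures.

8000

e^(−λ·14690) = 0.28 ⇒ λ = −ln(0.28)/14690 = 0.0000866553.
50th percentile: 1 − e^(−λt) = 0.5, t = −ln(0.5)/λ = 7998.91 hours.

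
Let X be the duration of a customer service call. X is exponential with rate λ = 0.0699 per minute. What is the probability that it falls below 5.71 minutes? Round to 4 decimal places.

P(X ≤ 5.71) = 1 − e^(−λ·5.71) = 1 − e^(−0.39913) ≈ 0.3291.

0.3291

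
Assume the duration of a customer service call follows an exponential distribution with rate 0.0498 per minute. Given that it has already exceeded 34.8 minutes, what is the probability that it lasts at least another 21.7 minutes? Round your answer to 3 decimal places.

P(X > s+t | X > s) = e^(−λ(s+t))/e^(−λs) = e^(−λt), independent of s = 34.8.
P(X > 21.7) = e^(−1.0807) ≈ 0.339.

0.339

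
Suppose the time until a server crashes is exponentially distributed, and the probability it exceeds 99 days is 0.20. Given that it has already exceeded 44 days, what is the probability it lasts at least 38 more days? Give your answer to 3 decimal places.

0.539

From e^(−λ·99) = 0.20, λ = −ln(0.20)/99 = 0.0162569.
Memoryless: P(X > 44+38 | X > 44) = P(X > 38) = e^(−0.0162569·38) ≈ 0.539.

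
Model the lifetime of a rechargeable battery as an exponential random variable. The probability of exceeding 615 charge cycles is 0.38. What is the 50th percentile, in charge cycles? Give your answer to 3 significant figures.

441

e^(−λ·615) = 0.38 ⇒ λ = −ln(0.38)/615 = 0.00157331.
50th percentile: 1 − e^(−λt) = 0.5, t = −ln(0.5)/λ = 440.567 charge cycles.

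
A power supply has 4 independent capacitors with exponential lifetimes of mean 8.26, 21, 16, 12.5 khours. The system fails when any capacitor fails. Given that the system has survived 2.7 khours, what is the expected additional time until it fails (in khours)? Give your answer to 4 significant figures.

3.214

First-failure rate Σλ = 1/8.26 + 1/21 + 1/16 + 1/12.5 = 0.311184.
By memorylessness the expected residual is 1/Σλ = 3.21353 khours, regardless of the 2.7 already elapsed.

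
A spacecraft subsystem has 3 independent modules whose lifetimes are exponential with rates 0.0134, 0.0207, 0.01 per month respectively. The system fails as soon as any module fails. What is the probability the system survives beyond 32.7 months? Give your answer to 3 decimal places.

0.236

The time to first failure is exponential with rate Σλ = 0.0134 + 0.0207 + 0.01 = 0.0441.
P(min > 32.7) = e^(−0.0441·32.7) = e^(−1.4421) ≈ 0.236.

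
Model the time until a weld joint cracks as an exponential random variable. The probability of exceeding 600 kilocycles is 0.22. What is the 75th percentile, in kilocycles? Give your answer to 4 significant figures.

549.3

e^(−λ·600) = 0.22 ⇒ λ = −ln(0.22)/600 = 0.00252355.
75th percentile: 1 − e^(−λt) = 0.75, t = −ln(0.25)/λ = 549.344 kilocycles.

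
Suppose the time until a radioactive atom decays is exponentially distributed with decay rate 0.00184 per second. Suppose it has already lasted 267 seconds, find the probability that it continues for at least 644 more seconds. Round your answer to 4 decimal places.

By the memoryless property, P(X > 267+644 | X > 267) = P(X > 644).
P(X > 644) = e^(−1.185) ≈ 0.3058.

0.3058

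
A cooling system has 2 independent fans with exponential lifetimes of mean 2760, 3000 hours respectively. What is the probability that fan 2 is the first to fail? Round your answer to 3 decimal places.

0.479

Rates: λ_i = 1/mean_i → 0.000362319, 0.000333333; Σλ = 0.000695652.
P(fan 2 first) = λ_2/Σλ = 0.000333333/0.000695652 ≈ 0.479.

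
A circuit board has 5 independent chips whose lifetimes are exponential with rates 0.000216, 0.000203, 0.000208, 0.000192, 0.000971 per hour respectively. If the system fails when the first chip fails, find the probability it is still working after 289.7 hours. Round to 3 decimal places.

0.595

The time to first failure is exponential with rate Σλ = 0.000216 + 0.000203 + 0.000208 + 0.000192 + 0.000971 = 0.00179.
P(min > 289.7) = e^(−0.00179·289.7) = e^(−0.51856) ≈ 0.595.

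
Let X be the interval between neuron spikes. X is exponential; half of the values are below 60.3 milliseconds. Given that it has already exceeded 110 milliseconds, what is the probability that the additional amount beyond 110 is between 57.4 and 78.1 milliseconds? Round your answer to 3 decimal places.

0.109

For an exponential, median = ln(2)/λ, so λ = ln 2 / 60.3 = 0.011495 per millisecond.
Memoryless: the residual past 110 is again Exp(λ).
P(57.4 < residual < 78.1) = e^(−λ·57.4) − e^(−λ·78.1) = 0.51695 − 0.40748 ≈ 0.109.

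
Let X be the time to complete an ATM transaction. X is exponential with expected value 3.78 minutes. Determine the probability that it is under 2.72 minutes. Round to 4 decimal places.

0.5130

The rate is λ = 1/3.78 = 0.26455 per minute.
P(X ≤ 2.72) = 1 − e^(−λ·2.72) = 1 − e^(−0.71958) ≈ 0.5130.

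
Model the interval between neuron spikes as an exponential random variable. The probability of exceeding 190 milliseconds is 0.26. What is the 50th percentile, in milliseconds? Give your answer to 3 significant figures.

97.8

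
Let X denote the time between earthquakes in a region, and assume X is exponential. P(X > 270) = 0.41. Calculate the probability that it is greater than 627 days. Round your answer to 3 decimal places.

e^(−λ·270) = 0.41 ⇒ λ = −ln(0.41)/270 = 0.00330222.
P(X > 627) = e^(−0.00330222·627) = e^(−2.0705) ≈ 0.126.

0.126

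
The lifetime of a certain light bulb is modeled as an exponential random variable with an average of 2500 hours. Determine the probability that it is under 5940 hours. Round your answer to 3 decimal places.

The rate is λ = 1/2500 = 0.0004 per hour.
P(X ≤ 5940) = 1 − e^(−λ·5940) = 1 − e^(−2.376) ≈ 0.907.

0.907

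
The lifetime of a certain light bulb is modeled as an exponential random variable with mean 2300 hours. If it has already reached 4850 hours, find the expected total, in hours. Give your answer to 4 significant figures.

7150

The rate is λ = 1/2300 = 0.000434783 per hour.
By memorylessness, E[X | X > 4850] = 4850 + 1/λ = 4850 + 2300 = 7150 hours.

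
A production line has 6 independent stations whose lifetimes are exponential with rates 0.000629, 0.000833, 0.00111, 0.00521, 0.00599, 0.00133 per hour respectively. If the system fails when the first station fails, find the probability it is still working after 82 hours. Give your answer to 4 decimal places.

0.2899

The time to first failure is exponential with rate Σλ = 0.000629 + 0.000833 + 0.00111 + 0.00521 + 0.00599 + 0.00133 = 0.015102.
P(min > 82) = e^(−0.015102·82) = e^(−1.2384) ≈ 0.2899.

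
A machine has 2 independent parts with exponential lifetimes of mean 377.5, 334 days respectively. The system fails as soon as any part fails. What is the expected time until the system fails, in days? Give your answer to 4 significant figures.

177.2

The first failure time is exponential with rate Σλ_i = 1/377.5 + 1/334 = 0.00564302 per day.
E[min] = 1/Σλ = 1/0.00564302 = 177.21 days.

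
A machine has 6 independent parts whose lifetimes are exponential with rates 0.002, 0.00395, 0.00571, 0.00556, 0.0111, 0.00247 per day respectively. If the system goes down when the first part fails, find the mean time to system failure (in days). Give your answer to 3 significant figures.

32.5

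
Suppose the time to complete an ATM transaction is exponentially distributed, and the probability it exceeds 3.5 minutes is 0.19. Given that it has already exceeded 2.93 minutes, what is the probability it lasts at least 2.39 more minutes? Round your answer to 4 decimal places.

From e^(−λ·3.5) = 0.19, λ = −ln(0.19)/3.5 = 0.474495.
Memoryless: P(X > 2.93+2.39 | X > 2.93) = P(X > 2.39) = e^(−0.474495·2.39) ≈ 0.3217.

0.3217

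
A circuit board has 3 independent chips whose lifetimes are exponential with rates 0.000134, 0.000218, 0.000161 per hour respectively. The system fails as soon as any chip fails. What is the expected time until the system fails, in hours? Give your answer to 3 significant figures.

The time to first failure is exponential with rate Σλ = 0.000134 + 0.000218 + 0.000161 = 0.000513.
E[min] = 1/Σλ = 1/0.000513 = 1949.32 hours.

1950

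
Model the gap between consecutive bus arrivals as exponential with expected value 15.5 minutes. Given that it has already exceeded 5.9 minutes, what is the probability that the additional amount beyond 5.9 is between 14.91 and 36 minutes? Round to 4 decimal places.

The rate is λ = 1/15.5 = 0.0645161 per minute.
Memoryless: the residual past 5.9 is again Exp(λ).
P(14.91 < residual < 36) = e^(−λ·14.91) − e^(−λ·36) = 0.38215 − 0.09802 ≈ 0.2841.

0.2841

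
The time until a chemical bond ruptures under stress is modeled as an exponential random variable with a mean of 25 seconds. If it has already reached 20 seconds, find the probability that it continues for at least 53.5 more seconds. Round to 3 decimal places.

0.118

The rate is λ = 1/25 = 0.04 per second.
P(X > s+t | X > s) = e^(−λ(s+t))/e^(−λs) = e^(−λt), independent of s = 20.
P(X > 53.5) = e^(−2.14) ≈ 0.118.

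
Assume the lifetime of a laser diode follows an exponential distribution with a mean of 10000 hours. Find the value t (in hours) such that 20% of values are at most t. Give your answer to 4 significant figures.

The rate is λ = 1/10000 = 0.0001 per hour.
Set 1 − e^(−λt) = 0.2, so t = −ln(0.8)/λ = 0.22314/0.0001 ≈ 2231.44 hours.

2231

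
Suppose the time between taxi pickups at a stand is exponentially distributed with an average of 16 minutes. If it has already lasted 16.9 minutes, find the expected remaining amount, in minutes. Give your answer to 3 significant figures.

16.0

The rate is λ = 1/16 = 0.0625 per minute.
By memorylessness, the remaining amount past any threshold is again Exp(λ) with mean 1/λ = 16 minutes.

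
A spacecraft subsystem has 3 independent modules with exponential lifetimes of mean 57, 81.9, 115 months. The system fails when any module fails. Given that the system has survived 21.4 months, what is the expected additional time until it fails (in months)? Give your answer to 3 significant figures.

First-failure rate Σλ = 1/57 + 1/81.9 + 1/115 = 0.0384495.
By memorylessness the expected residual is 1/Σλ = 26.0081 months, regardless of the 21.4 already elapsed.

26.0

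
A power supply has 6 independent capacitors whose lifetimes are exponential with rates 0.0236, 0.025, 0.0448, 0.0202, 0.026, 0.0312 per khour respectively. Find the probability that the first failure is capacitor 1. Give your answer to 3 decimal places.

0.138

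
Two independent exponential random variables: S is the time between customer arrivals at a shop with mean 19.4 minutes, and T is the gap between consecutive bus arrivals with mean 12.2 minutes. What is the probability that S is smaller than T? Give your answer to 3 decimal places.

0.386

λ_1 = 1/19.4 = 0.0515464, λ_2 = 1/12.2 = 0.0819672.
For independent exponentials, P(S < T) = λ_1/(λ_1+λ_2) = 0.0515464/0.133514 ≈ 0.386.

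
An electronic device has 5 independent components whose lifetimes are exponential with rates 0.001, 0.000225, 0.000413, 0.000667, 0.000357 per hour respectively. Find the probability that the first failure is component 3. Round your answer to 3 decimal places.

0.155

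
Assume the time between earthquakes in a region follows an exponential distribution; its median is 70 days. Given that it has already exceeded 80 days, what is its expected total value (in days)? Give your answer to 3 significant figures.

181

For an exponential, median = ln(2)/λ, so λ = ln 2 / 70 = 0.0099021 per day.
By memorylessness, E[X | X > 80] = 80 + 1/λ = 80 + 100.989 = 180.989 days.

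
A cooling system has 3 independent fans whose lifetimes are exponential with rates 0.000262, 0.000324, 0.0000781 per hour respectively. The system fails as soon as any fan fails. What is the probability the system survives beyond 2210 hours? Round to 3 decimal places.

The time to first failure is exponential with rate Σλ = 0.000262 + 0.000324 + 0.0000781 = 0.0006641.
P(min > 2210) = e^(−0.0006641·2210) = e^(−1.4677) ≈ 0.230.

0.230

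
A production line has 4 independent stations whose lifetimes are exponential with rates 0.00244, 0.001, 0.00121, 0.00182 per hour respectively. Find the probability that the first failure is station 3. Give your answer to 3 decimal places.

0.187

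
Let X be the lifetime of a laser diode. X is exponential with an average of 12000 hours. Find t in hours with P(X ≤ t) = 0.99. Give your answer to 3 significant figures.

The rate is λ = 1/12000 = 0.0000833333 per hour.
Set 1 − e^(−λt) = 0.99, so t = −ln(0.01)/λ = 4.6052/0.0000833333 ≈ 55262 hours.

55300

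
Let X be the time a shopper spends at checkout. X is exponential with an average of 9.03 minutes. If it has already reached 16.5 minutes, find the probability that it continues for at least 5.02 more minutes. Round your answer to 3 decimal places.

0.574

The rate is λ = 1/9.03 = 0.110742 per minute.
P(X > s+t | X > s) = e^(−λ(s+t))/e^(−λs) = e^(−λt), independent of s = 16.5.
P(X > 5.02) = e^(−0.55592) ≈ 0.574.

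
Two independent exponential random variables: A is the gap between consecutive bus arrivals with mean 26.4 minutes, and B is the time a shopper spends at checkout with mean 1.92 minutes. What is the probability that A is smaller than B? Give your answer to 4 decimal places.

0.0678

λ_1 = 1/26.4 = 0.0378788, λ_2 = 1/1.92 = 0.520833.
For independent exponentials, P(A < B) = λ_1/(λ_1+λ_2) = 0.0378788/0.558712 ≈ 0.0678.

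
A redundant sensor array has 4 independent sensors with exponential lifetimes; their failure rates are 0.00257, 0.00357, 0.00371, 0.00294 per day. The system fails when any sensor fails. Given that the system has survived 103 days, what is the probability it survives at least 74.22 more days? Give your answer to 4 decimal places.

Time to first failure ~ Exp(Σλ) with Σλ = 0.01279.
By memorylessness, P(T > 103+74.22 | T > 103) = P(T > 74.22) = e^(−0.01279·74.22) ≈ 0.3870.

0.3870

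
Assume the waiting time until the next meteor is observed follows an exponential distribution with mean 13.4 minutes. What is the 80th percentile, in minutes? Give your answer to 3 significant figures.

21.6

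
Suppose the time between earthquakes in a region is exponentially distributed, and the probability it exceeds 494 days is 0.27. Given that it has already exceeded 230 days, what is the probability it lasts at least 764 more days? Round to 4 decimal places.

From e^(−λ·494) = 0.27, λ = −ln(0.27)/494 = 0.00265047.
Memoryless: P(X > 230+764 | X > 230) = P(X > 764) = e^(−0.00265047·764) ≈ 0.1320.

0.1320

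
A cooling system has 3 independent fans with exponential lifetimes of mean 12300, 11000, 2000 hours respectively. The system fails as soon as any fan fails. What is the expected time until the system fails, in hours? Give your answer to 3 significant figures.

1490

The first failure time is exponential with rate Σλ_i = 1/12300 + 1/11000 + 1/2000 = 0.00067221 per hour.
E[min] = 1/Σλ = 1/0.00067221 = 1487.63 hours.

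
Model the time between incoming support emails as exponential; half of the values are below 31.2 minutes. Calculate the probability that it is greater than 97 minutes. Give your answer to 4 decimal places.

0.1159

For an exponential, median = ln(2)/λ, so λ = ln 2 / 31.2 = 0.0222163 per minute.
P(X > 97) = e^(−λ·97) = e^(−2.155) ≈ 0.1159.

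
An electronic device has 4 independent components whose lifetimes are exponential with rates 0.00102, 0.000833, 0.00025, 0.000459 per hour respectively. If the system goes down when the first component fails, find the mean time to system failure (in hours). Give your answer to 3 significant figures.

The time to first failure is exponential with rate Σλ = 0.00102 + 0.000833 + 0.00025 + 0.000459 = 0.002562.
E[min] = 1/Σλ = 1/0.002562 = 390.32 hours.

390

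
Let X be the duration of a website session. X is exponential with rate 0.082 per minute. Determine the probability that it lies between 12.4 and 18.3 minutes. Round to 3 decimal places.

P(12.4 < X < 18.3) = e^(−λ·12.4) − e^(−λ·18.3) = 0.36175 − 0.22300 ≈ 0.139.

0.139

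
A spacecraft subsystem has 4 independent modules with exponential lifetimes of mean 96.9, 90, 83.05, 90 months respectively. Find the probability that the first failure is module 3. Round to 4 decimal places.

Rates: λ_i = 1/mean_i → 0.0103199, 0.0111111, 0.0120409, 0.0111111; Σλ = 0.0445831.
P(module 3 first) = λ_3/Σλ = 0.0120409/0.0445831 ≈ 0.2701.

0.2701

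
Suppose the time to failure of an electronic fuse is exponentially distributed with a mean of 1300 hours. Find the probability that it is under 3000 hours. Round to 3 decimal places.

The rate is λ = 1/1300 = 0.000769231 per hour.
P(X ≤ 3000) = 1 − e^(−λ·3000) = 1 − e^(−2.3077) ≈ 0.901.

0.901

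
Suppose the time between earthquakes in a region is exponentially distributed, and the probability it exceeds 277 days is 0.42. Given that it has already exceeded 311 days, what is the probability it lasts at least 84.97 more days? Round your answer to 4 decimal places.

From e^(−λ·277) = 0.42, λ = −ln(0.42)/277 = 0.00313177.
Memoryless: P(X > 311+84.97 | X > 311) = P(X > 84.97) = e^(−0.00313177·84.97) ≈ 0.7664.

0.7664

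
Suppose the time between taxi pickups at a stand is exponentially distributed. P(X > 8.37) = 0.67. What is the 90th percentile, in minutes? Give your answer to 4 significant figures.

48.12

e^(−λ·8.37) = 0.67 ⇒ λ = −ln(0.67)/8.37 = 0.0478468.
90th percentile: 1 − e^(−λt) = 0.9, t = −ln(0.1)/λ = 48.1241 minutes.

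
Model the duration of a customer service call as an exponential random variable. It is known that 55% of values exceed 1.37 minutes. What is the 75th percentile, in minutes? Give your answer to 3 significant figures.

3.18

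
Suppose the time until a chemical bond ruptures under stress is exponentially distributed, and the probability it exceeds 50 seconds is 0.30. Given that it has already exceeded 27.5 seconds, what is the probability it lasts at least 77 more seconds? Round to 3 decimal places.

0.157

From e^(−λ·50) = 0.30, λ = −ln(0.30)/50 = 0.0240795.
Memoryless: P(X > 27.5+77 | X > 27.5) = P(X > 77) = e^(−0.0240795·77) ≈ 0.157.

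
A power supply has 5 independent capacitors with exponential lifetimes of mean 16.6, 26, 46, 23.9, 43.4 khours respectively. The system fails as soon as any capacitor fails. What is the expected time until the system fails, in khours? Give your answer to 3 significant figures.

The first failure time is exponential with rate Σλ_i = 1/16.6 + 1/26 + 1/46 + 1/23.9 + 1/43.4 = 0.185324 per khour.
E[min] = 1/Σλ = 1/0.185324 = 5.39595 khours.

5.40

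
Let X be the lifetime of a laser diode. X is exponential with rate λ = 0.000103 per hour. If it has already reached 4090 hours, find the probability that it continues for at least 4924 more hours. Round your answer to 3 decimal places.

0.602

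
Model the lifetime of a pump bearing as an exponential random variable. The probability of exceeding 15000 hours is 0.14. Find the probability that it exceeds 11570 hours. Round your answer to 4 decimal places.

0.2195

e^(−λ·15000) = 0.14 ⇒ λ = −ln(0.14)/15000 = 0.000131074.
P(X > 11570) = e^(−0.000131074·11570) = e^(−1.5165) ≈ 0.2195.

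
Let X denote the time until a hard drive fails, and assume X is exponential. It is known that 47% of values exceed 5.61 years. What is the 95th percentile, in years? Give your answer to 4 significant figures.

22.26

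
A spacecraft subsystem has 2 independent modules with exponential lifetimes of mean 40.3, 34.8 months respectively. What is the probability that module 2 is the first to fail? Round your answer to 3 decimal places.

0.537

Rates: λ_i = 1/mean_i → 0.0248139, 0.0287356; Σλ = 0.0535495.
P(module 2 first) = λ_2/Σλ = 0.0287356/0.0535495 ≈ 0.537.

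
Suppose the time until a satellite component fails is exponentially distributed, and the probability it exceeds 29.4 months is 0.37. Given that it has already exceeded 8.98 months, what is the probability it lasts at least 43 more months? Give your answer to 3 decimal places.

From e^(−λ·29.4) = 0.37, λ = −ln(0.37)/29.4 = 0.0338181.
Memoryless: P(X > 8.98+43 | X > 8.98) = P(X > 43) = e^(−0.0338181·43) ≈ 0.234.

0.234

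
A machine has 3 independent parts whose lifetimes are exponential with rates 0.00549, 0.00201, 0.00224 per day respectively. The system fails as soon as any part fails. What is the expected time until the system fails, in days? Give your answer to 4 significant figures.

The time to first failure is exponential with rate Σλ = 0.00549 + 0.00201 + 0.00224 = 0.00974.
E[min] = 1/Σλ = 1/0.00974 = 102.669 days.

102.7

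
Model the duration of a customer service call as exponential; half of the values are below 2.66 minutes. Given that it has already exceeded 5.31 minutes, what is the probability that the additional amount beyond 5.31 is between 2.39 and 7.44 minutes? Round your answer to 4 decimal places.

0.3926

For an exponential, median = ln(2)/λ, so λ = ln 2 / 2.66 = 0.260582 per minute.
Memoryless: the residual past 5.31 is again Exp(λ).
P(2.39 < residual < 7.44) = e^(−λ·2.39) − e^(−λ·7.44) = 0.53645 − 0.14389 ≈ 0.3926.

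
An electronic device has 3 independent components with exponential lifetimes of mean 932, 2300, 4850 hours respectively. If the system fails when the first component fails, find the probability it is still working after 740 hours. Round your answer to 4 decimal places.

0.2813

The first failure time is exponential with rate Σλ_i = 1/932 + 1/2300 + 1/4850 = 0.00171393 per hour.
P(min > 740) = e^(−0.00171393·740) = e^(−1.2683) ≈ 0.2813.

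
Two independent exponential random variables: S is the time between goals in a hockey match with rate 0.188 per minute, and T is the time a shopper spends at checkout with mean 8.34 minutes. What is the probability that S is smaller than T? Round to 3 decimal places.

0.611

λ_1 = 0.188, λ_2 = 1/8.34 = 0.119904.
For independent exponentials, P(S < T) = λ_1/(λ_1+λ_2) = 0.188/0.307904 ≈ 0.611.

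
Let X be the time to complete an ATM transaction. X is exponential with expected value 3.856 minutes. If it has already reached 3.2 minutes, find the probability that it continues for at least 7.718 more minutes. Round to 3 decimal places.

The rate is λ = 1/3.856 = 0.259336 per minute.
P(X > s+t | X > s) = e^(−λ(s+t))/e^(−λs) = e^(−λt), independent of s = 3.2.
P(X > 7.718) = e^(−2.0016) ≈ 0.135.

0.135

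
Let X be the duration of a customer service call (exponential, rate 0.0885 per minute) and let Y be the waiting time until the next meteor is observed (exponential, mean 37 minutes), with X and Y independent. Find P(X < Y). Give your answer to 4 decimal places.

λ_1 = 0.0885, λ_2 = 1/37 = 0.027027.
For independent exponentials, P(X < Y) = λ_1/(λ_1+λ_2) = 0.0885/0.115527 ≈ 0.7661.

0.7661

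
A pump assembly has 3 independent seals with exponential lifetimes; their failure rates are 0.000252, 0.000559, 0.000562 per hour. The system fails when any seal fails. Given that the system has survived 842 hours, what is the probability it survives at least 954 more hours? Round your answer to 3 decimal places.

Time to first failure ~ Exp(Σλ) with Σλ = 0.001373.
By memorylessness, P(T > 842+954 | T > 842) = P(T > 954) = e^(−0.001373·954) ≈ 0.270.

0.270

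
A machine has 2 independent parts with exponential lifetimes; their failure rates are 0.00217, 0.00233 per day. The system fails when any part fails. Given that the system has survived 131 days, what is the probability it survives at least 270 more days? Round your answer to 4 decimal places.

0.2967

Time to first failure ~ Exp(Σλ) with Σλ = 0.0045.
By memorylessness, P(T > 131+270 | T > 131) = P(T > 270) = e^(−0.0045·270) ≈ 0.2967.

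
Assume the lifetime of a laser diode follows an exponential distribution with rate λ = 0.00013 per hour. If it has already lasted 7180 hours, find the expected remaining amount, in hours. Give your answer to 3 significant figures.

By memorylessness, the remaining amount past any threshold is again Exp(λ) with mean 1/λ = 7692.31 hours.

7690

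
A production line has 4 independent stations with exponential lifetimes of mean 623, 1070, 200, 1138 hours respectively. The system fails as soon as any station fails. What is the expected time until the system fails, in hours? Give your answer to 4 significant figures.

118.8

The first failure time is exponential with rate Σλ_i = 1/623 + 1/1070 + 1/200 + 1/1138 = 0.00841845 per hour.
E[min] = 1/Σλ = 1/0.00841845 = 118.787 hours.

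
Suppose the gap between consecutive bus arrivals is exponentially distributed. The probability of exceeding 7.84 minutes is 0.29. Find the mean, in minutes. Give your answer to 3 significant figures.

e^(−λ·7.84) = 0.29 ⇒ λ = −ln(0.29)/7.84 = 0.157892.
Mean = 1/λ = 6.33344 minutes.

6.33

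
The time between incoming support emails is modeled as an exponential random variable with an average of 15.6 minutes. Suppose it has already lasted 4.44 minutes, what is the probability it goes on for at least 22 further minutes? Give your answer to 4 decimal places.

The rate is λ = 1/15.6 = 0.0641026 per minute.
By the memoryless property, P(X > 4.44+22 | X > 4.44) = P(X > 22).
P(X > 22) = e^(−1.4103) ≈ 0.2441.

0.2441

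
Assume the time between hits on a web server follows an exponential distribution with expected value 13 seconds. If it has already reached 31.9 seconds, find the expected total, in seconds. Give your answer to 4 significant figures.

44.90

The rate is λ = 1/13 = 0.0769231 per second.
By memorylessness, E[X | X > 31.9] = 31.9 + 1/λ = 31.9 + 13 = 44.9 seconds.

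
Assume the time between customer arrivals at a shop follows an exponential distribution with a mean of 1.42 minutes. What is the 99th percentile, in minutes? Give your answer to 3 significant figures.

The rate is λ = 1/1.42 = 0.704225 per minute.
Set 1 − e^(−λt) = 0.99, so t = −ln(0.01)/λ = 4.6052/0.704225 ≈ 6.53934 minutes.

6.54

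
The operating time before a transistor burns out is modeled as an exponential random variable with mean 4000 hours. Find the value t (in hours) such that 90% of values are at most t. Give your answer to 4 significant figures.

The rate is λ = 1/4000 = 0.00025 per hour.
Set 1 − e^(−λt) = 0.9, so t = −ln(0.1)/λ = 2.3026/0.00025 ≈ 9210.34 hours.

9210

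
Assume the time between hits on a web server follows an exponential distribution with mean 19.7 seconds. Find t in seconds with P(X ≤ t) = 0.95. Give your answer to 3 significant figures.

The rate is λ = 1/19.7 = 0.0507614 per second.
Set 1 − e^(−λt) = 0.95, so t = −ln(0.05)/λ = 2.9957/0.0507614 ≈ 59.0159 seconds.

59.0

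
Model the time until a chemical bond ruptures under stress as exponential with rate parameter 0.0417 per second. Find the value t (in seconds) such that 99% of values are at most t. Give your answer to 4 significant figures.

110.4

Set 1 − e^(−λt) = 0.99, so t = −ln(0.01)/λ = 4.6052/0.0417 ≈ 110.436 seconds.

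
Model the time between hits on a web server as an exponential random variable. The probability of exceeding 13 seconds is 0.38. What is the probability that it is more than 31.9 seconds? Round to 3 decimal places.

0.093

e^(−λ·13) = 0.38 ⇒ λ = −ln(0.38)/13 = 0.0744295.
P(X > 31.9) = e^(−0.0744295·31.9) = e^(−2.3743) ≈ 0.093.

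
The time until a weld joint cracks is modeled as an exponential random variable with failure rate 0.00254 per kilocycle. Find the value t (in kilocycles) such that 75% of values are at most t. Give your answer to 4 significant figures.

Set 1 − e^(−λt) = 0.75, so t = −ln(0.25)/λ = 1.3863/0.00254 ≈ 545.785 kilocycles.

545.8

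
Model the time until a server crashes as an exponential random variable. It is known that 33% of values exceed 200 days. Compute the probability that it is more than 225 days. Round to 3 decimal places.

0.287

e^(−λ·200) = 0.33 ⇒ λ = −ln(0.33)/200 = 0.00554331.
P(X > 225) = e^(−0.00554331·225) = e^(−1.2472) ≈ 0.287.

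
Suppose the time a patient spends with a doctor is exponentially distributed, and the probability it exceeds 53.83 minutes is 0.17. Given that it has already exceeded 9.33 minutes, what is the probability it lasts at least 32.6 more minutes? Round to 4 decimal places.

0.3419

From e^(−λ·53.83) = 0.17, λ = −ln(0.17)/53.83 = 0.0329176.
Memoryless: P(X > 9.33+32.6 | X > 9.33) = P(X > 32.6) = e^(−0.0329176·32.6) ≈ 0.3419.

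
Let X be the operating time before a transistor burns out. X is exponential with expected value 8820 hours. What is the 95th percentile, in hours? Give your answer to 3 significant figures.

The rate is λ = 1/8820 = 0.000113379 per hour.
Set 1 − e^(−λt) = 0.95, so t = −ln(0.05)/λ = 2.9957/0.000113379 ≈ 26422.4 hours.

26400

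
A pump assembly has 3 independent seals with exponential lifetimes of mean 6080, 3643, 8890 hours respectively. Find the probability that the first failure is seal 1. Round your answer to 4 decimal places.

Rates: λ_i = 1/mean_i → 0.000164474, 0.000274499, 0.000112486; Σλ = 0.000551459.
P(seal 1 first) = λ_1/Σλ = 0.000164474/0.000551459 ≈ 0.2983.

0.2983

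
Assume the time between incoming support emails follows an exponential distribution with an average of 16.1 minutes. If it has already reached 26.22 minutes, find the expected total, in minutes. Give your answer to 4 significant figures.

42.32

The rate is λ = 1/16.1 = 0.0621118 per minute.
By memorylessness, E[X | X > 26.22] = 26.22 + 1/λ = 26.22 + 16.1 = 42.32 minutes.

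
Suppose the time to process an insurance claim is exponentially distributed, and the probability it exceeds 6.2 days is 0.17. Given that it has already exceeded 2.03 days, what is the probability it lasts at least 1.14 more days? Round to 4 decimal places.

0.7219

From e^(−λ·6.2) = 0.17, λ = −ln(0.17)/6.2 = 0.285799.
Memoryless: P(X > 2.03+1.14 | X > 2.03) = P(X > 1.14) = e^(−0.285799·1.14) ≈ 0.7219.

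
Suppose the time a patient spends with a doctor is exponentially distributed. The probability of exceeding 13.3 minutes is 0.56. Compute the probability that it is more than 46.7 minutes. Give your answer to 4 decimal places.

0.1306

e^(−λ·13.3) = 0.56 ⇒ λ = −ln(0.56)/13.3 = 0.0435954.
P(X > 46.7) = e^(−0.0435954·46.7) = e^(−2.0359) ≈ 0.1306.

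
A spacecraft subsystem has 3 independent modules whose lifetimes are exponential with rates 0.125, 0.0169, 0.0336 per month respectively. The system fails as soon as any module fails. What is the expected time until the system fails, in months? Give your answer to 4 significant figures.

5.698

The time to first failure is exponential with rate Σλ = 0.125 + 0.0169 + 0.0336 = 0.1755.
E[min] = 1/Σλ = 1/0.1755 = 5.69801 months.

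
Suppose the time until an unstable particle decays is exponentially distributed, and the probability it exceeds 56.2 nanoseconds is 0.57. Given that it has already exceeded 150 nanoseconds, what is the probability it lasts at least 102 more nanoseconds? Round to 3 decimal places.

From e^(−λ·56.2) = 0.57, λ = −ln(0.57)/56.2 = 0.0100021.
Memoryless: P(X > 150+102 | X > 150) = P(X > 102) = e^(−0.0100021·102) ≈ 0.361.

0.361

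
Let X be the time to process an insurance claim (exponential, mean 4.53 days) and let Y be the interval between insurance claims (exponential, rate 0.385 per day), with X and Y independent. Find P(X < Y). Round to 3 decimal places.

λ_1 = 1/4.53 = 0.220751, λ_2 = 0.385.
For independent exponentials, P(X < Y) = λ_1/(λ_1+λ_2) = 0.220751/0.605751 ≈ 0.364.

0.364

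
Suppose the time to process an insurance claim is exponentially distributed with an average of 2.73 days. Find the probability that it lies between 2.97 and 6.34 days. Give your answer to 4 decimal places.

0.2389

The rate is λ = 1/2.73 = 0.3663 per day.
P(2.97 < X < 6.34) = e^(−λ·2.97) − e^(−λ·6.34) = 0.33692 − 0.09804 ≈ 0.2389.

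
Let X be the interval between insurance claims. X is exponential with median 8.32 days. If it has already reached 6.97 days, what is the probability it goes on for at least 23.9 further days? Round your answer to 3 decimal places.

For an exponential, median = ln(2)/λ, so λ = ln 2 / 8.32 = 0.083311 per day.
P(X > s+t | X > s) = e^(−λ(s+t))/e^(−λs) = e^(−λt), independent of s = 6.97.
P(X > 23.9) = e^(−1.9911) ≈ 0.137.

0.137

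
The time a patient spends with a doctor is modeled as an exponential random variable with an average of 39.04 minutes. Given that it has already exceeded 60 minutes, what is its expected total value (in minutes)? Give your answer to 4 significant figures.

The rate is λ = 1/39.04 = 0.0256148 per minute.
By memorylessness, E[X | X > 60] = 60 + 1/λ = 60 + 39.04 = 99.04 minutes.

99.04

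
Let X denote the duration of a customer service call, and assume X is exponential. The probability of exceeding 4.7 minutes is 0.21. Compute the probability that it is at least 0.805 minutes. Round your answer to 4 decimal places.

e^(−λ·4.7) = 0.21 ⇒ λ = −ln(0.21)/4.7 = 0.332053.
P(X > 0.805) = e^(−0.332053·0.805) = e^(−0.2673) ≈ 0.7654.

0.7654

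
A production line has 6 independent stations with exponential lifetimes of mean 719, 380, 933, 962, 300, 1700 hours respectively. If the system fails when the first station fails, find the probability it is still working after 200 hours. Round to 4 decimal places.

The first failure time is exponential with rate Σλ_i = 1/719 + 1/380 + 1/933 + 1/962 + 1/300 + 1/1700 = 0.0100553 per hour.
P(min > 200) = e^(−0.0100553·200) = e^(−2.0111) ≈ 0.1338.

0.1338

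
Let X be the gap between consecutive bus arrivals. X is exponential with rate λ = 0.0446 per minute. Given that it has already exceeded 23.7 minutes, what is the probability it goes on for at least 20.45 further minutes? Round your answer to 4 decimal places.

0.4017

P(X > s+t | X > s) = e^(−λ(s+t))/e^(−λs) = e^(−λt), independent of s = 23.7.
P(X > 20.45) = e^(−0.91207) ≈ 0.4017.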